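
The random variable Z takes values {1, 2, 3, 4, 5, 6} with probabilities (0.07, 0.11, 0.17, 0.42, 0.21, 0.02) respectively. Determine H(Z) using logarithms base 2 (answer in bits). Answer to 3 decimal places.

2.165 bits

H(Z) = −Σ p·log₂ p.
  −(0.07)·log₂(0.07) = 0.2686
  −(0.11)·log₂(0.11) = 0.3503
  −(0.17)·log₂(0.17) = 0.4346
  −(0.42)·log₂(0.42) = 0.5256
  −(0.21)·log₂(0.21) = 0.4728
  −(0.02)·log₂(0.02) = 0.1129
Sum: 0.2686 + 0.3503 + 0.4346 + 0.5256 + 0.4728 + 0.1129 = 2.165 bits.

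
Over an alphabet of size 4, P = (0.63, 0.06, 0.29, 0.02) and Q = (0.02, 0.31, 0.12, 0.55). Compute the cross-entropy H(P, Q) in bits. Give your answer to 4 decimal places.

4.5613 bits

H(P,Q) = −Σ p·log₂ q.
  −0.63·log₂(0.02) = 3.55563
  −0.06·log₂(0.31) = 0.10138
  −0.29·log₂(0.12) = 0.88708
  −0.02·log₂(0.55) = 0.01725
H(P,Q) = 4.5613 bits.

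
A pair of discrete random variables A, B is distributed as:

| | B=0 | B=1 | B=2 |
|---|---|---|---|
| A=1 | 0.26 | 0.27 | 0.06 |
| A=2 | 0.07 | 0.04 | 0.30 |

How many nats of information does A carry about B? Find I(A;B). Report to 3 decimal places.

0.225 nats

Marginals: p(A) = (0.5900, 0.4100), p(B) = (0.3300, 0.3100, 0.3600).
I(A;B) = Σ p(x,y)·ln[p(x,y)/(p(x)p(y))].
  (1,0): 0.26·ln(1.3354) = 0.0752
  (1,1): 0.27·ln(1.4762) = 0.1052
  (1,2): 0.06·ln(0.2825) = -0.0758
  (2,0): 0.07·ln(0.5174) = -0.0461
  (2,1): 0.04·ln(0.3147) = -0.0462
  (2,2): 0.30·ln(2.0325) = 0.2128
Sum = 0.225 nats.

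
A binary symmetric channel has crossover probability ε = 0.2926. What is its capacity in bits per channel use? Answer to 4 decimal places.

0.1279 bits

Binary symmetric channel: C = 1 − h₂(ε) where h₂ is the binary entropy function.
h₂(0.2926) = −0.2926·log₂0.2926 − 0.7074·log₂0.7074 = 0.8721.
C = 1 − 0.8721 = 0.1279 bits per channel use.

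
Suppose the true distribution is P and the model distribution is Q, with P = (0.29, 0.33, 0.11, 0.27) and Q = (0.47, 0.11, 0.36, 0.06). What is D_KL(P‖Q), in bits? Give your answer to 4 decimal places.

D(P‖Q) = Σ p·log₂(p/q).
  0.29·log₂(0.29/0.47) = -0.20202
  0.33·log₂(0.33/0.11) = 0.52304
  0.11·log₂(0.11/0.36) = -0.18815
  0.27·log₂(0.27/0.06) = 0.58588
D(P‖Q) = 0.7187 bits.

0.7187 bits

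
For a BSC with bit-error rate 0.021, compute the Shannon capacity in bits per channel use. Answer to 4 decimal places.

Binary symmetric channel: C = 1 − h₂(ε) where h₂ is the binary entropy function.
h₂(0.021) = −0.021·log₂0.021 − 0.979·log₂0.979 = 0.1470.
C = 1 − 0.1470 = 0.8530 bits per channel use.

0.8530 bits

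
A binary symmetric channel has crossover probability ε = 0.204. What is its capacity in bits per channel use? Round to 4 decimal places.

0.2701 bits

Binary symmetric channel: C = 1 − h₂(ε) where h₂ is the binary entropy function.
h₂(0.204) = −0.204·log₂0.204 − 0.796·log₂0.796 = 0.7299.
C = 1 − 0.7299 = 0.2701 bits per channel use.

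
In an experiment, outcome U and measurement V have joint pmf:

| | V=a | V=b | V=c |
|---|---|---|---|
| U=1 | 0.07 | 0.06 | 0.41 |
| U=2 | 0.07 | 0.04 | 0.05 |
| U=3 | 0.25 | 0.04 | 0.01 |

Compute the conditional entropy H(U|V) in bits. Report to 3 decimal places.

1.023 bits

Marginals: p(U) = (0.5400, 0.1600, 0.3000), p(V) = (0.3900, 0.1400, 0.4700).
H(U|V) = Σ p(V) · H(U|V=·).
  V=a: p=0.3900, H(U|V=a) = 1.3008
  V=b: p=0.1400, H(U|V=b) = 1.5567
  V=c: p=0.4700, H(U|V=c) = 0.6340
Weighted sum = 1.023 bits.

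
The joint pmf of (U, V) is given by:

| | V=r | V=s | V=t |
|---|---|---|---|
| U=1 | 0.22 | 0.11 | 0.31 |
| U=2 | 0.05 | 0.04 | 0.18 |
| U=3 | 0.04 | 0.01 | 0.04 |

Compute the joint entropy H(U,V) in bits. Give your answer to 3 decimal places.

2.640 bits

H(U,V) = −Σ p(x,y)·log₂ p(x,y) over all 9 cells.
  cell (1,r): −0.22·log₂0.22 = 0.4806
  cell (1,s): −0.11·log₂0.11 = 0.3503
  cell (1,t): −0.31·log₂0.31 = 0.5238
  cell (2,r): −0.05·log₂0.05 = 0.2161
  cell (2,s): −0.04·log₂0.04 = 0.1858
  cell (2,t): −0.18·log₂0.18 = 0.4453
  cell (3,r): −0.04·log₂0.04 = 0.1858
  cell (3,s): −0.01·log₂0.01 = 0.0664
  cell (3,t): −0.04·log₂0.04 = 0.1858
Sum = 2.640 bits.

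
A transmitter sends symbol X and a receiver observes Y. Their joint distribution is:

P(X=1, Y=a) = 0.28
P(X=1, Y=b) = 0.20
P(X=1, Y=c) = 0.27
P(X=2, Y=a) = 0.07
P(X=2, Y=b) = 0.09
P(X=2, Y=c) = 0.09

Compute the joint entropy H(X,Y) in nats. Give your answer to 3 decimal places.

1.651 nats

H(X,Y) = −Σ p(x,y)·ln p(x,y) over all 6 cells.
  cell (1,a): −0.28·ln0.28 = 0.3564
  cell (1,b): −0.20·ln0.20 = 0.3219
  cell (1,c): −0.27·ln0.27 = 0.3535
  cell (2,a): −0.07·ln0.07 = 0.1861
  cell (2,b): −0.09·ln0.09 = 0.2167
  cell (2,c): −0.09·ln0.09 = 0.2167
Sum = 1.651 nats.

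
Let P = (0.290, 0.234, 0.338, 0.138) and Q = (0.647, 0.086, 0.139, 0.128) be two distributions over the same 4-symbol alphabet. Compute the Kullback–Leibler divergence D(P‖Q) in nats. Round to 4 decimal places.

D(P‖Q) = Σ p·ln(p/q).
  0.290·ln(0.290/0.647) = -0.23271
  0.234·ln(0.234/0.086) = 0.23423
  0.338·ln(0.338/0.139) = 0.30034
  0.138·ln(0.138/0.128) = 0.01038
D(P‖Q) = 0.3122 nats.

0.3122 nats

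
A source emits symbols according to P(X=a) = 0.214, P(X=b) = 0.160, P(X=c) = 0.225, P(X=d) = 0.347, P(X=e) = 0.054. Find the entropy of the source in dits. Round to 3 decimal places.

H(X) = −Σ p·log₁₀ p.
  −(0.214)·log₁₀(0.214) = 0.1433
  −(0.160)·log₁₀(0.160) = 0.1273
  −(0.225)·log₁₀(0.225) = 0.1458
  −(0.347)·log₁₀(0.347) = 0.1595
  −(0.054)·log₁₀(0.054) = 0.0685
Sum: 0.1433 + 0.1273 + 0.1458 + 0.1595 + 0.0685 = 0.644 dits.

0.644 dits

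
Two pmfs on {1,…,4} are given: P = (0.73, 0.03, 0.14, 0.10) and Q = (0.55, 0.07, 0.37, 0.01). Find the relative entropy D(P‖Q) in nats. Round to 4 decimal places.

0.2755 nats

D(P‖Q) = Σ p·ln(p/q).
  0.73·ln(0.73/0.55) = 0.20668
  0.03·ln(0.03/0.07) = -0.02542
  0.14·ln(0.14/0.37) = -0.13606
  0.10·ln(0.10/0.01) = 0.23026
D(P‖Q) = 0.2755 nats.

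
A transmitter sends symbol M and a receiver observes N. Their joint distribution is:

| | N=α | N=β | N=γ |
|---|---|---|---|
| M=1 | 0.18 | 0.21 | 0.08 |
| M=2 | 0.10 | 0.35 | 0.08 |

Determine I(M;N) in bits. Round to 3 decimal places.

0.040 bits

Marginals: p(M) = (0.4700, 0.5300), p(N) = (0.2800, 0.5600, 0.1600).
I(M;N) = H(M) + H(N) − H(M,N).
H(M) = 0.9974, H(N) = 1.4057, H(M,N) = 2.3634.
I(M;N) = 0.9974 + 1.4057 − 2.3634 = 0.040 bits.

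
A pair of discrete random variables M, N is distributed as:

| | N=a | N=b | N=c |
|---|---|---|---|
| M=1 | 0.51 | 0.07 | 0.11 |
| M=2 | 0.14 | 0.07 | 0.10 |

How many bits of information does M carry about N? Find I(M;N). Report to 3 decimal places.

Marginals: p(M) = (0.6900, 0.3100), p(N) = (0.6500, 0.1400, 0.2100).
I(M;N) = Σ p(x,y)·log₂[p(x,y)/(p(x)p(y))].
  (1,a): 0.51·log₂(1.1371) = 0.0945
  (1,b): 0.07·log₂(0.7246) = -0.0325
  (1,c): 0.11·log₂(0.7591) = -0.0437
  (2,a): 0.14·log₂(0.6948) = -0.0735
  (2,b): 0.07·log₂(1.6129) = 0.0483
  (2,c): 0.10·log₂(1.5361) = 0.0619
Sum = 0.055 bits.

0.055 bits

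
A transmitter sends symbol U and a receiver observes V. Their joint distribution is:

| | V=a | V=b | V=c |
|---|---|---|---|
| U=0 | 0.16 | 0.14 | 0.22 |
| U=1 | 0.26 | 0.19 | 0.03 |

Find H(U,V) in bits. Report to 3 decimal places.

H(U,V) = −Σ p(x,y)·log₂ p(x,y) over all 6 cells.
  cell (0,a): −0.16·log₂0.16 = 0.4230
  cell (0,b): −0.14·log₂0.14 = 0.3971
  cell (0,c): −0.22·log₂0.22 = 0.4806
  cell (1,a): −0.26·log₂0.26 = 0.5053
  cell (1,b): −0.19·log₂0.19 = 0.4552
  cell (1,c): −0.03·log₂0.03 = 0.1518
Sum = 2.413 bits.

2.413 bits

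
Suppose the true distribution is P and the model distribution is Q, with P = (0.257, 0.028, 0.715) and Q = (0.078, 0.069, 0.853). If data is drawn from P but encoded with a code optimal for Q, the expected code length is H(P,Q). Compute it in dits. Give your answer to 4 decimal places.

H(P,Q) = −Σ p·log₁₀ q.
  −0.257·log₁₀(0.078) = 0.28473
  −0.028·log₁₀(0.069) = 0.03251
  −0.715·log₁₀(0.853) = 0.04937
H(P,Q) = 0.3666 dits.

0.3666 dits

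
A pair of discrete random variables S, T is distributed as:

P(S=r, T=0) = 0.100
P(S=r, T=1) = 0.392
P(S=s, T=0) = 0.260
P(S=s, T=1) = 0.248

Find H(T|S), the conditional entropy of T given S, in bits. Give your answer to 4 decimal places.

0.8662 bits

Marginals: p(S) = (0.4920, 0.5080), p(T) = (0.3600, 0.6400).
H(T|S) = Σ p(S) · H(T|S=·).
  S=r: p=0.4920, H(T|S=r) = 0.7284
  S=s: p=0.5080, H(T|S=s) = 0.9996
Weighted sum = 0.8662 bits.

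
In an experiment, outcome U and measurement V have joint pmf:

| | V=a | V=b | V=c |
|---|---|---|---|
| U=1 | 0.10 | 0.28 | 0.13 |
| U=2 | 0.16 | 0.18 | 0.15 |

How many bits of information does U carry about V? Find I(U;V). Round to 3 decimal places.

Marginals: p(U) = (0.5100, 0.4900), p(V) = (0.2600, 0.4600, 0.2800).
I(U;V) = Σ p(x,y)·log₂[p(x,y)/(p(x)p(y))].
  (1,a): 0.10·log₂(0.7541) = -0.0407
  (1,b): 0.28·log₂(1.1935) = 0.0715
  (1,c): 0.13·log₂(0.9104) = -0.0176
  (2,a): 0.16·log₂(1.2559) = 0.0526
  (2,b): 0.18·log₂(0.7986) = -0.0584
  (2,c): 0.15·log₂(1.0933) = 0.0193
Sum = 0.027 bits.

0.027 bits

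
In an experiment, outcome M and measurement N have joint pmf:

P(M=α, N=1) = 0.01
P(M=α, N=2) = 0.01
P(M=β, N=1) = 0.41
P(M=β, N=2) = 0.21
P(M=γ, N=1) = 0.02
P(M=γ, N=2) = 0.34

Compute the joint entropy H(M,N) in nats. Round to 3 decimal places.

H(M,N) = −Σ p(x,y)·ln p(x,y) over all 6 cells.
  cell (α,1): −0.01·ln0.01 = 0.0461
  cell (α,2): −0.01·ln0.01 = 0.0461
  cell (β,1): −0.41·ln0.41 = 0.3656
  cell (β,2): −0.21·ln0.21 = 0.3277
  cell (γ,1): −0.02·ln0.02 = 0.0782
  cell (γ,2): −0.34·ln0.34 = 0.3668
Sum = 1.230 nats.

1.230 nats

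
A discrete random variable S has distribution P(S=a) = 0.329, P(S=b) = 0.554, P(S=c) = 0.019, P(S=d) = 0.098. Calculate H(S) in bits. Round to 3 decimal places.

1.437 bits

H(S) = −Σ p·log₂ p.
  −(0.329)·log₂(0.329) = 0.5277
  −(0.554)·log₂(0.554) = 0.4720
  −(0.019)·log₂(0.019) = 0.1086
  −(0.098)·log₂(0.098) = 0.3284
Sum: 0.5277 + 0.4720 + 0.1086 + 0.3284 = 1.437 bits.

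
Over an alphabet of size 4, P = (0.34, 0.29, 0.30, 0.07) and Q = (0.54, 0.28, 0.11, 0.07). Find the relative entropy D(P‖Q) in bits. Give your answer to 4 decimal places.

0.2220 bits

D(P‖Q) = Σ p·log₂(p/q).
  0.34·log₂(0.34/0.54) = -0.22692
  0.29·log₂(0.29/0.28) = 0.01468
  0.30·log₂(0.30/0.11) = 0.43424
  0.07·log₂(0.07/0.07) = 0.00000
D(P‖Q) = 0.2220 bits.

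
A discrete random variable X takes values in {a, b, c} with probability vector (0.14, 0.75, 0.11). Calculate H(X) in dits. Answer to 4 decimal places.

0.3187 dits

H(X) = −Σ p·log₁₀ p.
  −(0.14)·log₁₀(0.14) = 0.11954
  −(0.75)·log₁₀(0.75) = 0.09370
  −(0.11)·log₁₀(0.11) = 0.10545
Sum: 0.11954 + 0.09370 + 0.10545 = 0.3187 dits.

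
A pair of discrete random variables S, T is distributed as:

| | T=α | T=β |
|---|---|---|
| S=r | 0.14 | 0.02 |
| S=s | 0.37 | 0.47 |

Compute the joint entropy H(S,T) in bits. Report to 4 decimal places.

H(S,T) = −Σ p(x,y)·log₂ p(x,y) over all 4 cells.
  cell (r,α): −0.14·log₂0.14 = 0.39711
  cell (r,β): −0.02·log₂0.02 = 0.11288
  cell (s,α): −0.37·log₂0.37 = 0.53073
  cell (s,β): −0.47·log₂0.47 = 0.51196
Sum = 1.5527 bits.

1.5527 bits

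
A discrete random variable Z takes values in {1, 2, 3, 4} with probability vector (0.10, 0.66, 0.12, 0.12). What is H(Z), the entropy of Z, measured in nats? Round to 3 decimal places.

1.013 nats

H(Z) = −Σ p·ln p.
  −(0.10)·ln(0.10) = 0.2303
  −(0.66)·ln(0.66) = 0.2742
  −(0.12)·ln(0.12) = 0.2544
  −(0.12)·ln(0.12) = 0.2544
Sum: 0.2303 + 0.2742 + 0.2544 + 0.2544 = 1.013 nats.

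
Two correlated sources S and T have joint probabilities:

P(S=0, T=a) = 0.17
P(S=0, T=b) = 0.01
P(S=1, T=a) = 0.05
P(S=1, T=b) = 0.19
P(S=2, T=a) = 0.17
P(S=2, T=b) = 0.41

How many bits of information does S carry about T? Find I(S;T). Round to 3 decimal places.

0.226 bits

Marginals: p(S) = (0.1800, 0.2400, 0.5800), p(T) = (0.3900, 0.6100).
I(S;T) = Σ p(x,y)·log₂[p(x,y)/(p(x)p(y))].
  (0,a): 0.17·log₂(2.4217) = 0.2169
  (0,b): 0.01·log₂(0.0911) = -0.0346
  (1,a): 0.05·log₂(0.5342) = -0.0452
  (1,b): 0.19·log₂(1.2978) = 0.0715
  (2,a): 0.17·log₂(0.7515) = -0.0701
  (2,b): 0.41·log₂(1.1588) = 0.0872
Sum = 0.226 bits.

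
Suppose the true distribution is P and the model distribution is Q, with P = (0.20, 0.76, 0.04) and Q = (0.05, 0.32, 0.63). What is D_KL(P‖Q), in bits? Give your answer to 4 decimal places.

D(P‖Q) = Σ p·log₂(p/q).
  0.20·log₂(0.20/0.05) = 0.40000
  0.76·log₂(0.76/0.32) = 0.94842
  0.04·log₂(0.04/0.63) = -0.15909
D(P‖Q) = 1.1893 bits.

1.1893 bits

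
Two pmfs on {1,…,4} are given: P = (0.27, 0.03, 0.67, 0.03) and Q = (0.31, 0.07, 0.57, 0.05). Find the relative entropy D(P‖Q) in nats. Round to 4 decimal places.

D(P‖Q) = Σ p·ln(p/q).
  0.27·ln(0.27/0.31) = -0.03730
  0.03·ln(0.03/0.07) = -0.02542
  0.67·ln(0.67/0.57) = 0.10830
  0.03·ln(0.03/0.05) = -0.01532
D(P‖Q) = 0.0303 nats.

0.0303 nats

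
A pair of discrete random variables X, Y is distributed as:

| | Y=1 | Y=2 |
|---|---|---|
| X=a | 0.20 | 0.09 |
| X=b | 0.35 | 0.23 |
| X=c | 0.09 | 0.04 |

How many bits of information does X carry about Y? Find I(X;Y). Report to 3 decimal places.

Marginals: p(X) = (0.2900, 0.5800, 0.1300), p(Y) = (0.6400, 0.3600).
I(X;Y) = Σ p(x,y)·log₂[p(x,y)/(p(x)p(y))].
  (a,1): 0.20·log₂(1.0776) = 0.0216
  (a,2): 0.09·log₂(0.8621) = -0.0193
  (b,1): 0.35·log₂(0.9429) = -0.0297
  (b,2): 0.23·log₂(1.1015) = 0.0321
  (c,1): 0.09·log₂(1.0817) = 0.0102
  (c,2): 0.04·log₂(0.8547) = -0.0091
Sum = 0.006 bits.

0.006 bits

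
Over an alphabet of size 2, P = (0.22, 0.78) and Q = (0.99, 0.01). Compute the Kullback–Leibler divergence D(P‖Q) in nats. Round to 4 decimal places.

D(P‖Q) = Σ p·ln(p/q).
  0.22·ln(0.22/0.99) = -0.33090
  0.78·ln(0.78/0.01) = 3.39823
D(P‖Q) = 3.0673 nats.

3.0673 nats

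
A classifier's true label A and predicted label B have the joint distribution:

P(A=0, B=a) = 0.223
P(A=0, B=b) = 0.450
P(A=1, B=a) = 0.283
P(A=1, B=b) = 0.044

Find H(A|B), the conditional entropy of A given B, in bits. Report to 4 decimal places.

0.7149 bits

Marginals: p(A) = (0.6730, 0.3270), p(B) = (0.5060, 0.4940).
H(A|B) = Σ p(B) · H(A|B=·).
  B=a: p=0.5060, H(A|B=a) = 0.9898
  B=b: p=0.4940, H(A|B=b) = 0.4334
Weighted sum = 0.7149 bits.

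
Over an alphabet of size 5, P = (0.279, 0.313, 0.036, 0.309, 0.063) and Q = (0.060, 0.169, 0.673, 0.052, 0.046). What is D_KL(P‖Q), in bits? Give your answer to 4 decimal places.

D(P‖Q) = Σ p·log₂(p/q).
  0.279·log₂(0.279/0.060) = 0.61861
  0.313·log₂(0.313/0.169) = 0.27830
  0.036·log₂(0.036/0.673) = -0.15208
  0.309·log₂(0.309/0.052) = 0.79445
  0.063·log₂(0.063/0.046) = 0.02858
D(P‖Q) = 1.5679 bits.

1.5679 bits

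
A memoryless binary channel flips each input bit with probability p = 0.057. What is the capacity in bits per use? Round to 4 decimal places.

Binary symmetric channel: C = 1 − h₂(ε) where h₂ is the binary entropy function.
h₂(0.057) = −0.057·log₂0.057 − 0.943·log₂0.943 = 0.3154.
C = 1 − 0.3154 = 0.6846 bits per channel use.

0.6846 bits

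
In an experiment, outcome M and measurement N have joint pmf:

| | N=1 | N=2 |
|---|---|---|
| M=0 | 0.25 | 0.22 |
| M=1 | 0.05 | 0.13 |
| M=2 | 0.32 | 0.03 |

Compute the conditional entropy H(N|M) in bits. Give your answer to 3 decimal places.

0.770 bits

Chain rule: H(N|M) = H(M,N) − H(M).
Marginals: p(M) = (0.4700, 0.1800, 0.3500), p(N) = (0.6200, 0.3800).
H(M,N) = 2.2571 bits; H(M) = 1.4874 bits.
H(N|M) = 2.2571 − 1.4874 = 0.770 bits.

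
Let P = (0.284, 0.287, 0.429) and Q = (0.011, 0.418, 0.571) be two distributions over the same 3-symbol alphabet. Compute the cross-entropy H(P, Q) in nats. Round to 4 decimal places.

H(P,Q) = −Σ p·ln q.
  −0.284·ln(0.011) = 1.28080
  −0.287·ln(0.418) = 0.25034
  −0.429·ln(0.571) = 0.24040
H(P,Q) = 1.7715 nats.

1.7715 nats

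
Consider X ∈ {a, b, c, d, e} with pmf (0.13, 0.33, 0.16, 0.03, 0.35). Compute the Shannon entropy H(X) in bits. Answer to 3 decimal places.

2.015 bits

H(X) = −Σ p·log₂ p.
  −(0.13)·log₂(0.13) = 0.3826
  −(0.33)·log₂(0.33) = 0.5278
  −(0.16)·log₂(0.16) = 0.4230
  −(0.03)·log₂(0.03) = 0.1518
  −(0.35)·log₂(0.35) = 0.5301
Sum: 0.3826 + 0.5278 + 0.4230 + 0.1518 + 0.5301 = 2.015 bits.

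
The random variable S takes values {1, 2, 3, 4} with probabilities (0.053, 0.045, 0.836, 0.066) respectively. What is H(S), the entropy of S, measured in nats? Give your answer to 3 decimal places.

H(S) = −Σ p·ln p.
  −(0.053)·ln(0.053) = 0.1557
  −(0.045)·ln(0.045) = 0.1395
  −(0.836)·ln(0.836) = 0.1497
  −(0.066)·ln(0.066) = 0.1794
Sum: 0.1557 + 0.1395 + 0.1497 + 0.1794 = 0.624 nats.

0.624 nats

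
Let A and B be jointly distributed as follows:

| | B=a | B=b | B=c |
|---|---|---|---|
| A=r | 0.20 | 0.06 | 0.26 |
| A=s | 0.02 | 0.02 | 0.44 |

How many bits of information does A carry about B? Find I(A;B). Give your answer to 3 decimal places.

0.171 bits

Marginals: p(A) = (0.5200, 0.4800), p(B) = (0.2200, 0.0800, 0.7000).
I(A;B) = Σ p(x,y)·log₂[p(x,y)/(p(x)p(y))].
  (r,a): 0.20·log₂(1.7483) = 0.1612
  (r,b): 0.06·log₂(1.4423) = 0.0317
  (r,c): 0.26·log₂(0.7143) = -0.1262
  (s,a): 0.02·log₂(0.1894) = -0.0480
  (s,b): 0.02·log₂(0.5208) = -0.0188
  (s,c): 0.44·log₂(1.3095) = 0.1712
Sum = 0.171 bits.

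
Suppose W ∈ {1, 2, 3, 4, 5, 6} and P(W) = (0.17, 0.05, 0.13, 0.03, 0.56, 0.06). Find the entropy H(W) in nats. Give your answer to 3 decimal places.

1.315 nats

H(W) = −Σ p·ln p.
  −(0.17)·ln(0.17) = 0.3012
  −(0.05)·ln(0.05) = 0.1498
  −(0.13)·ln(0.13) = 0.2652
  −(0.03)·ln(0.03) = 0.1052
  −(0.56)·ln(0.56) = 0.3247
  −(0.06)·ln(0.06) = 0.1688
Sum: 0.3012 + 0.1498 + 0.2652 + 0.1052 + 0.3247 + 0.1688 = 1.315 nats.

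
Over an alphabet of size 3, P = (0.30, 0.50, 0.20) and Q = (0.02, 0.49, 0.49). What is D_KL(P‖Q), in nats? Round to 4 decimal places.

D(P‖Q) = Σ p·ln(p/q).
  0.30·ln(0.30/0.02) = 0.81242
  0.50·ln(0.50/0.49) = 0.01010
  0.20·ln(0.20/0.49) = -0.17922
D(P‖Q) = 0.6433 nats.

0.6433 nats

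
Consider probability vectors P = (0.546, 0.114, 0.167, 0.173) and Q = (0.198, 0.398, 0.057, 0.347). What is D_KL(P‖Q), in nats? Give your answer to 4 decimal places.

D(P‖Q) = Σ p·ln(p/q).
  0.546·ln(0.546/0.198) = 0.55384
  0.114·ln(0.114/0.398) = -0.14253
  0.167·ln(0.167/0.057) = 0.17952
  0.173·ln(0.173/0.347) = -0.12041
D(P‖Q) = 0.4704 nats.

0.4704 nats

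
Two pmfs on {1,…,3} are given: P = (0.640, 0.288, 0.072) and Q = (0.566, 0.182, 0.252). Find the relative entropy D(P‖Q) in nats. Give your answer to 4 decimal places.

D(P‖Q) = Σ p·ln(p/q).
  0.640·ln(0.640/0.566) = 0.07864
  0.288·ln(0.288/0.182) = 0.13218
  0.072·ln(0.072/0.252) = -0.09020
D(P‖Q) = 0.1206 nats.

0.1206 nats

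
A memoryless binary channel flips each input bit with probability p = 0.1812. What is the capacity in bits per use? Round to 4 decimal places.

0.3173 bits

Binary symmetric channel: C = 1 − h₂(ε) where h₂ is the binary entropy function.
h₂(0.1812) = −0.1812·log₂0.1812 − 0.8188·log₂0.8188 = 0.6827.
C = 1 − 0.6827 = 0.3173 bits per channel use.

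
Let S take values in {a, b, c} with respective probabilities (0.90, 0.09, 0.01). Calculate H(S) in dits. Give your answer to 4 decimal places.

0.1553 dits

H(S) = −Σ p·log₁₀ p.
  −(0.90)·log₁₀(0.90) = 0.04118
  −(0.09)·log₁₀(0.09) = 0.09412
  −(0.01)·log₁₀(0.01) = 0.02000
Sum: 0.04118 + 0.09412 + 0.02000 = 0.1553 dits.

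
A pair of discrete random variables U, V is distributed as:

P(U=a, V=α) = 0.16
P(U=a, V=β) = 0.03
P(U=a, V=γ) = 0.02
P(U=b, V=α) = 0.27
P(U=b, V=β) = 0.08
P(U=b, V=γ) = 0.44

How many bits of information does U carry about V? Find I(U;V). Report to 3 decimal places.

0.120 bits

Marginals: p(U) = (0.2100, 0.7900), p(V) = (0.4300, 0.1100, 0.4600).
I(U;V) = Σ p(x,y)·log₂[p(x,y)/(p(x)p(y))].
  (a,α): 0.16·log₂(1.7719) = 0.1320
  (a,β): 0.03·log₂(1.2987) = 0.0113
  (a,γ): 0.02·log₂(0.2070) = -0.0454
  (b,α): 0.27·log₂(0.7948) = -0.0895
  (b,β): 0.08·log₂(0.9206) = -0.0095
  (b,γ): 0.44·log₂(1.2108) = 0.1214
Sum = 0.120 bits.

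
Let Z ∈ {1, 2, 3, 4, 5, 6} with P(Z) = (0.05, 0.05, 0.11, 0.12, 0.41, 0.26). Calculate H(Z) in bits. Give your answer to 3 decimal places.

H(Z) = −Σ p·log₂ p.
  −(0.05)·log₂(0.05) = 0.2161
  −(0.05)·log₂(0.05) = 0.2161
  −(0.11)·log₂(0.11) = 0.3503
  −(0.12)·log₂(0.12) = 0.3671
  −(0.41)·log₂(0.41) = 0.5274
  −(0.26)·log₂(0.26) = 0.5053
Sum: 0.2161 + 0.2161 + 0.3503 + 0.3671 + 0.5274 + 0.5053 = 2.182 bits.

2.182 bits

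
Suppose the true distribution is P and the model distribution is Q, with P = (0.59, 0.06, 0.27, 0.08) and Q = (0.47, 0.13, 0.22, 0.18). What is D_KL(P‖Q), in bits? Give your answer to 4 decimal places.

0.1128 bits

D(P‖Q) = Σ p·log₂(p/q).
  0.59·log₂(0.59/0.47) = 0.19355
  0.06·log₂(0.06/0.13) = -0.06693
  0.27·log₂(0.27/0.22) = 0.07977
  0.08·log₂(0.08/0.18) = -0.09359
D(P‖Q) = 0.1128 bits.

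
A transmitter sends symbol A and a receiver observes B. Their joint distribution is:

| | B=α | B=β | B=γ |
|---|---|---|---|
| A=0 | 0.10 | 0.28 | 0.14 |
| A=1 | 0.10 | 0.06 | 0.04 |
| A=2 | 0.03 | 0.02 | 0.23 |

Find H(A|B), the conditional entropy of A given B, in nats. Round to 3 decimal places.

0.840 nats

Chain rule: H(A|B) = H(A,B) − H(B).
Marginals: p(A) = (0.5200, 0.2000, 0.2800), p(B) = (0.2300, 0.3600, 0.4100).
H(A,B) = 1.9112 nats; H(B) = 1.0714 nats.
H(A|B) = 1.9112 − 1.0714 = 0.840 nats.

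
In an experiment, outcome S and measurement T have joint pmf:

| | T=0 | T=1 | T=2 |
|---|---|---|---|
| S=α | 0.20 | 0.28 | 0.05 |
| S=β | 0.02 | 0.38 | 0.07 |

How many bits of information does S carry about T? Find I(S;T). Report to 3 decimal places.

0.134 bits

Marginals: p(S) = (0.5300, 0.4700), p(T) = (0.2200, 0.6600, 0.1200).
I(S;T) = Σ p(x,y)·log₂[p(x,y)/(p(x)p(y))].
  (α,0): 0.20·log₂(1.7153) = 0.1557
  (α,1): 0.28·log₂(0.8005) = -0.0899
  (α,2): 0.05·log₂(0.7862) = -0.0174
  (β,0): 0.02·log₂(0.1934) = -0.0474
  (β,1): 0.38·log₂(1.2250) = 0.1113
  (β,2): 0.07·log₂(1.2411) = 0.0218
Sum = 0.134 bits.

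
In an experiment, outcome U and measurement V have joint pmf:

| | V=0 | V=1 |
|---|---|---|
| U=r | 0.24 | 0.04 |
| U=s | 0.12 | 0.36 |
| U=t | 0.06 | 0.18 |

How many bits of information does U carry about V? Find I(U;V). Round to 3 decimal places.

0.232 bits

Marginals: p(U) = (0.2800, 0.4800, 0.2400), p(V) = (0.4200, 0.5800).
I(U;V) = Σ p(x,y)·log₂[p(x,y)/(p(x)p(y))].
  (r,0): 0.24·log₂(2.0408) = 0.2470
  (r,1): 0.04·log₂(0.2463) = -0.0809
  (s,0): 0.12·log₂(0.5952) = -0.0898
  (s,1): 0.36·log₂(1.2931) = 0.1335
  (t,0): 0.06·log₂(0.5952) = -0.0449
  (t,1): 0.18·log₂(1.2931) = 0.0668
Sum = 0.232 bits.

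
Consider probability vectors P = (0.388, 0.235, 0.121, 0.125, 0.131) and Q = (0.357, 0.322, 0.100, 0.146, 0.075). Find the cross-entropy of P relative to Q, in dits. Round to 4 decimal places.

0.6620 dits

H(P,Q) = −Σ p·log₁₀ q.
  −0.388·log₁₀(0.357) = 0.17356
  −0.235·log₁₀(0.322) = 0.11565
  −0.121·log₁₀(0.100) = 0.12100
  −0.125·log₁₀(0.146) = 0.10446
  −0.131·log₁₀(0.075) = 0.14737
H(P,Q) = 0.6620 dits.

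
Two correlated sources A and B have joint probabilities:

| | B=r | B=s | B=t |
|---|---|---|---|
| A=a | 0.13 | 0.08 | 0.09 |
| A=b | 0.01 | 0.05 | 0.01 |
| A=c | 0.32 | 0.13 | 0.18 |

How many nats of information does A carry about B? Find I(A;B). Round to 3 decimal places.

0.038 nats

Marginals: p(A) = (0.3000, 0.0700, 0.6300), p(B) = (0.4600, 0.2600, 0.2800).
I(A;B) = H(A) + H(B) − H(A,B).
H(A) = 0.8384, H(B) = 1.0639, H(A,B) = 1.8644.
I(A;B) = 0.8384 + 1.0639 − 1.8644 = 0.038 nats.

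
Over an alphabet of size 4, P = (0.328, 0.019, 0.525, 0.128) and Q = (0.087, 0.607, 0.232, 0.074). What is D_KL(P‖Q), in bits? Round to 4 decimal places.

1.2528 bits

D(P‖Q) = Σ p·log₂(p/q).
  0.328·log₂(0.328/0.087) = 0.62799
  0.019·log₂(0.019/0.607) = -0.09495
  0.525·log₂(0.525/0.232) = 0.61855
  0.128·log₂(0.128/0.074) = 0.10119
D(P‖Q) = 1.2528 bits.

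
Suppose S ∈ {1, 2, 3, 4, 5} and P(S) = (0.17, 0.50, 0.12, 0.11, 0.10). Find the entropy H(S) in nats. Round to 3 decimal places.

H(S) = −Σ p·ln p.
  −(0.17)·ln(0.17) = 0.3012
  −(0.50)·ln(0.50) = 0.3466
  −(0.12)·ln(0.12) = 0.2544
  −(0.11)·ln(0.11) = 0.2428
  −(0.10)·ln(0.10) = 0.2303
Sum: 0.3012 + 0.3466 + 0.2544 + 0.2428 + 0.2303 = 1.375 nats.

1.375 nats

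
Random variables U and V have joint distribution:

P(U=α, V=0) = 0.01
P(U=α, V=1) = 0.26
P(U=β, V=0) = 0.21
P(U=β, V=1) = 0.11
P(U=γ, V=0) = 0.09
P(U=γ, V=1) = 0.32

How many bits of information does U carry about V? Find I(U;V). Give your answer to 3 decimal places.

Marginals: p(U) = (0.2700, 0.3200, 0.4100), p(V) = (0.3100, 0.6900).
I(U;V) = Σ p(x,y)·log₂[p(x,y)/(p(x)p(y))].
  (α,0): 0.01·log₂(0.1195) = -0.0307
  (α,1): 0.26·log₂(1.3956) = 0.1250
  (β,0): 0.21·log₂(2.1169) = 0.2272
  (β,1): 0.11·log₂(0.4982) = -0.1106
  (γ,0): 0.09·log₂(0.7081) = -0.0448
  (γ,1): 0.32·log₂(1.1311) = 0.0569
Sum = 0.223 bits.

0.223 bits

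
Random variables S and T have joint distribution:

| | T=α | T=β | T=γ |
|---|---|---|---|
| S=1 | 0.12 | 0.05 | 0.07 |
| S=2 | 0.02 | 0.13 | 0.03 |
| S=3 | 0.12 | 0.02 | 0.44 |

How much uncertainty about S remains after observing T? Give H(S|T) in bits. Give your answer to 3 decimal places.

Marginals: p(S) = (0.2400, 0.1800, 0.5800), p(T) = (0.2600, 0.2000, 0.5400).
H(S|T) = Σ p(T) · H(S|T=·).
  T=α: p=0.2600, H(S|T=α) = 1.3143
  T=β: p=0.2000, H(S|T=β) = 1.2362
  T=γ: p=0.5400, H(S|T=γ) = 0.8545
Weighted sum = 1.050 bits.

1.050 bits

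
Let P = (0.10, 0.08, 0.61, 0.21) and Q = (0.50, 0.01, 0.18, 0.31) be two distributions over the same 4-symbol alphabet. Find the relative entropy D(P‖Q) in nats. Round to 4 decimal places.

D(P‖Q) = Σ p·ln(p/q).
  0.10·ln(0.10/0.50) = -0.16094
  0.08·ln(0.08/0.01) = 0.16636
  0.61·ln(0.61/0.18) = 0.74451
  0.21·ln(0.21/0.31) = -0.08179
D(P‖Q) = 0.6681 nats.

0.6681 nats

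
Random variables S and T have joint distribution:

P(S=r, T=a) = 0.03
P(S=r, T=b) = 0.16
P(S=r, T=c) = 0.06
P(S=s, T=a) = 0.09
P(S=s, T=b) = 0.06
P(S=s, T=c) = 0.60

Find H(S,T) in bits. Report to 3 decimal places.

H(S,T) = −Σ p(x,y)·log₂ p(x,y) over all 6 cells.
  cell (r,a): −0.03·log₂0.03 = 0.1518
  cell (r,b): −0.16·log₂0.16 = 0.4230
  cell (r,c): −0.06·log₂0.06 = 0.2435
  cell (s,a): −0.09·log₂0.09 = 0.3127
  cell (s,b): −0.06·log₂0.06 = 0.2435
  cell (s,c): −0.60·log₂0.60 = 0.4422
Sum = 1.817 bits.

1.817 bits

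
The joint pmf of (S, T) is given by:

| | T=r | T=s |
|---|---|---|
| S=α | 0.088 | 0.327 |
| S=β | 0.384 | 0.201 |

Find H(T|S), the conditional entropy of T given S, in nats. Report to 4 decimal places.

0.5908 nats

Chain rule: H(T|S) = H(S,T) − H(S).
Marginals: p(S) = (0.4150, 0.5850), p(T) = (0.4720, 0.5280).
H(S,T) = 1.2694 nats; H(S) = 0.6786 nats.
H(T|S) = 1.2694 − 0.6786 = 0.5908 nats.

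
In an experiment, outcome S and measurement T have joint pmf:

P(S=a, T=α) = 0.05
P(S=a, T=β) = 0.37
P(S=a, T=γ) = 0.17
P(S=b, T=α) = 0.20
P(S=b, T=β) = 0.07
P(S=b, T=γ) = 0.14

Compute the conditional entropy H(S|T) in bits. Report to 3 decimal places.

Chain rule: H(S|T) = H(S,T) − H(T).
Marginals: p(S) = (0.5900, 0.4100), p(T) = (0.2500, 0.4400, 0.3100).
H(S,T) = 2.3115 bits; H(T) = 1.5449 bits.
H(S|T) = 2.3115 − 1.5449 = 0.767 bits.

0.767 bits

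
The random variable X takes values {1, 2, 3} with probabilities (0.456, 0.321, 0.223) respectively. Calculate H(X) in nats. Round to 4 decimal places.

1.0575 nats

H(X) = −Σ p·ln p.
  −(0.456)·ln(0.456) = 0.35808
  −(0.321)·ln(0.321) = 0.36476
  −(0.223)·ln(0.223) = 0.33463
Sum: 0.35808 + 0.36476 + 0.33463 = 1.0575 nats.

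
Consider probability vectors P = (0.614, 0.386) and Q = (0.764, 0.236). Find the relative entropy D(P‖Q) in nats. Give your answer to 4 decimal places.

0.0557 nats

D(P‖Q) = Σ p·ln(p/q).
  0.614·ln(0.614/0.764) = -0.13420
  0.386·ln(0.386/0.236) = 0.18991
D(P‖Q) = 0.0557 nats.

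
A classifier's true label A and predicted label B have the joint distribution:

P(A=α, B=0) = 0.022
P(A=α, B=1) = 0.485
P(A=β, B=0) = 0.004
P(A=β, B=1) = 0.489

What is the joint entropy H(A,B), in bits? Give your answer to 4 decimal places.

H(A,B) = −Σ p(x,y)·log₂ p(x,y) over all 4 cells.
  cell (α,0): −0.022·log₂0.022 = 0.12114
  cell (α,1): −0.485·log₂0.485 = 0.50631
  cell (β,0): −0.004·log₂0.004 = 0.03186
  cell (β,1): −0.489·log₂0.489 = 0.50469
Sum = 1.1640 bits.

1.1640 bits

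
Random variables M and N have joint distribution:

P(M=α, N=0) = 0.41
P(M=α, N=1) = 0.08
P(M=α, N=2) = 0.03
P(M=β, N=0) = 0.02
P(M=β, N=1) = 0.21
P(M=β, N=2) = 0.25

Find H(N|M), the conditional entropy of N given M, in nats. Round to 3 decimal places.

0.733 nats

Marginals: p(M) = (0.5200, 0.4800), p(N) = (0.4300, 0.2900, 0.2800).
H(N|M) = Σ p(M) · H(N|M=·).
  M=α: p=0.5200, H(N|M=α) = 0.6399
  M=β: p=0.4800, H(N|M=β) = 0.8338
Weighted sum = 0.733 nats.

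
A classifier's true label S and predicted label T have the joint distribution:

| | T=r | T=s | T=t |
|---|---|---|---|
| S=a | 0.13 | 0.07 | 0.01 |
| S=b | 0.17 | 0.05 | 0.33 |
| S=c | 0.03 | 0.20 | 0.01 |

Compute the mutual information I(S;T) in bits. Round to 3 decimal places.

0.447 bits

Marginals: p(S) = (0.2100, 0.5500, 0.2400), p(T) = (0.3300, 0.3200, 0.3500).
I(S;T) = Σ p(x,y)·log₂[p(x,y)/(p(x)p(y))].
  (a,r): 0.13·log₂(1.8759) = 0.1180
  (a,s): 0.07·log₂(1.0417) = 0.0041
  (a,t): 0.01·log₂(0.1361) = -0.0288
  (b,r): 0.17·log₂(0.9366) = -0.0161
  (b,s): 0.05·log₂(0.2841) = -0.0908
  (b,t): 0.33·log₂(1.7143) = 0.2566
  (c,r): 0.03·log₂(0.3788) = -0.0420
  (c,s): 0.20·log₂(2.6042) = 0.2762
  (c,t): 0.01·log₂(0.1190) = -0.0307
Sum = 0.447 bits.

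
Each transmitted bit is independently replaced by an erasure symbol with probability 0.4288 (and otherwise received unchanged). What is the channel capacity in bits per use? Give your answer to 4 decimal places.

Binary erasure channel: capacity C = 1 − ε.
C = 1 − 0.4288 = 0.5712 bits per channel use.

0.5712 bits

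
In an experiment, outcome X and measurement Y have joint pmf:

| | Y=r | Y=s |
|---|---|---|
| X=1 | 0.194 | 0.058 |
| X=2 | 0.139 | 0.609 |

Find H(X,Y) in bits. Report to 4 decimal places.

1.5287 bits

H(X,Y) = −Σ p(x,y)·log₂ p(x,y) over all 4 cells.
  cell (1,r): −0.194·log₂0.194 = 0.45898
  cell (1,s): −0.058·log₂0.058 = 0.23825
  cell (2,r): −0.139·log₂0.139 = 0.39571
  cell (2,s): −0.609·log₂0.609 = 0.43573
Sum = 1.5287 bits.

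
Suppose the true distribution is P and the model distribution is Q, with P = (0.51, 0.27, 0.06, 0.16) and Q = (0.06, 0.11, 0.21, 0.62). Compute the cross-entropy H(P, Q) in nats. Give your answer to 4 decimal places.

H(P,Q) = −Σ p·ln q.
  −0.51·ln(0.06) = 1.43484
  −0.27·ln(0.11) = 0.59596
  −0.06·ln(0.21) = 0.09364
  −0.16·ln(0.62) = 0.07649
H(P,Q) = 2.2009 nats.

2.2009 nats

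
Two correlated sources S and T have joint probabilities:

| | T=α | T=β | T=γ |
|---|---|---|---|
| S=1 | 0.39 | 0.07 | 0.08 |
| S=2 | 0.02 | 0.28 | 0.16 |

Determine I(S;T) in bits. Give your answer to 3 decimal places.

0.407 bits

Marginals: p(S) = (0.5400, 0.4600), p(T) = (0.4100, 0.3500, 0.2400).
I(S;T) = H(S) + H(T) − H(S,T).
H(S) = 0.9954, H(T) = 1.5516, H(S,T) = 2.1400.
I(S;T) = 0.9954 + 1.5516 − 2.1400 = 0.407 bits.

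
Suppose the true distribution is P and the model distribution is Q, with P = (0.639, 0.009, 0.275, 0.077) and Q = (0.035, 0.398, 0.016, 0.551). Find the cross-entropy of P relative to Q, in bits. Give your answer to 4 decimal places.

4.8093 bits

H(P,Q) = −Σ p·log₂ q.
  −0.639·log₂(0.035) = 3.09052
  −0.009·log₂(0.398) = 0.01196
  −0.275·log₂(0.016) = 1.64059
  −0.077·log₂(0.551) = 0.06621
H(P,Q) = 4.8093 bits.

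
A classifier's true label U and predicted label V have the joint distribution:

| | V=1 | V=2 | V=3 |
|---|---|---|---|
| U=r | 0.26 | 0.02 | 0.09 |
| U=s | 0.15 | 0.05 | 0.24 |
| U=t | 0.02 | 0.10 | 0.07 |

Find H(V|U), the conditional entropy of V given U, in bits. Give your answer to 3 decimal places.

Chain rule: H(V|U) = H(U,V) − H(U).
Marginals: p(U) = (0.3700, 0.4400, 0.1900), p(V) = (0.4300, 0.1700, 0.4000).
H(U,V) = 2.7652 bits; H(U) = 1.5071 bits.
H(V|U) = 2.7652 − 1.5071 = 1.258 bits.

1.258 bits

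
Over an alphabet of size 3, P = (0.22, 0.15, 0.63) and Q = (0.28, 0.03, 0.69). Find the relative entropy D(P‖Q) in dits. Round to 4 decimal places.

0.0569 dits

D(P‖Q) = Σ p·log₁₀(p/q).
  0.22·log₁₀(0.22/0.28) = -0.02304
  0.15·log₁₀(0.15/0.03) = 0.10485
  0.63·log₁₀(0.63/0.69) = -0.02489
D(P‖Q) = 0.0569 dits.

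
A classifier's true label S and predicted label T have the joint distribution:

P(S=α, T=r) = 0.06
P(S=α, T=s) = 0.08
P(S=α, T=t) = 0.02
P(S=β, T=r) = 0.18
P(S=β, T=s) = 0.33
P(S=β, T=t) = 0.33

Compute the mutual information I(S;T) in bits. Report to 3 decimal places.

Marginals: p(S) = (0.1600, 0.8400), p(T) = (0.2400, 0.4100, 0.3500).
I(S;T) = H(S) + H(T) − H(S,T).
H(S) = 0.6343, H(T) = 1.5516, H(S,T) = 2.1489.
I(S;T) = 0.6343 + 1.5516 − 2.1489 = 0.037 bits.

0.037 bits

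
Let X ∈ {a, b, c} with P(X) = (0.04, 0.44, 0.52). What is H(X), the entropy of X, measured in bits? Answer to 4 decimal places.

H(X) = −Σ p·log₂ p.
  −(0.04)·log₂(0.04) = 0.18575
  −(0.44)·log₂(0.44) = 0.52115
  −(0.52)·log₂(0.52) = 0.49058
Sum: 0.18575 + 0.52115 + 0.49058 = 1.1975 bits.

1.1975 bits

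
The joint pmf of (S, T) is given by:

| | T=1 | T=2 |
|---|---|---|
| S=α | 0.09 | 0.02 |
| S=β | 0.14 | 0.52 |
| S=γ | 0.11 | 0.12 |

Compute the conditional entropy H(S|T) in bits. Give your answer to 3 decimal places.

1.106 bits

Chain rule: H(S|T) = H(S,T) − H(T).
Marginals: p(S) = (0.1100, 0.6600, 0.2300), p(T) = (0.3400, 0.6600).
H(S,T) = 2.0306 bits; H(T) = 0.9248 bits.
H(S|T) = 2.0306 − 0.9248 = 1.106 bits.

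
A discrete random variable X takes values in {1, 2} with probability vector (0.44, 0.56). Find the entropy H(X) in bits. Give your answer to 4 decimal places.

H(X) = −Σ p·log₂ p.
  −(0.44)·log₂(0.44) = 0.52115
  −(0.56)·log₂(0.56) = 0.46844
Sum: 0.52115 + 0.46844 = 0.9896 bits.

0.9896 bits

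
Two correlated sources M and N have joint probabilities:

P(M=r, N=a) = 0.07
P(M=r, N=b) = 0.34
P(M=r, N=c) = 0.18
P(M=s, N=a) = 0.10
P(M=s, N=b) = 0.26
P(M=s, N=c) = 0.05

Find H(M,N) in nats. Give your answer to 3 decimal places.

1.592 nats

H(M,N) = −Σ p(x,y)·ln p(x,y) over all 6 cells.
  cell (r,a): −0.07·ln0.07 = 0.1861
  cell (r,b): −0.34·ln0.34 = 0.3668
  cell (r,c): −0.18·ln0.18 = 0.3087
  cell (s,a): −0.10·ln0.10 = 0.2303
  cell (s,b): −0.26·ln0.26 = 0.3502
  cell (s,c): −0.05·ln0.05 = 0.1498
Sum = 1.592 nats.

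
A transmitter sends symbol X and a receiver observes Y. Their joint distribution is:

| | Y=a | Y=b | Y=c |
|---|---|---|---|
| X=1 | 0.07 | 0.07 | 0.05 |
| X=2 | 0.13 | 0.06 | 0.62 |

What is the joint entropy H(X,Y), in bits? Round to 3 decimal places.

H(X,Y) = −Σ p(x,y)·log₂ p(x,y) over all 6 cells.
  cell (1,a): −0.07·log₂0.07 = 0.2686
  cell (1,b): −0.07·log₂0.07 = 0.2686
  cell (1,c): −0.05·log₂0.05 = 0.2161
  cell (2,a): −0.13·log₂0.13 = 0.3826
  cell (2,b): −0.06·log₂0.06 = 0.2435
  cell (2,c): −0.62·log₂0.62 = 0.4276
Sum = 1.807 bits.

1.807 bits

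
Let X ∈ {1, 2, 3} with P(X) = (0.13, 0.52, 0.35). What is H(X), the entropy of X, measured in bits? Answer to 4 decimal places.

1.4033 bits

H(X) = −Σ p·log₂ p.
  −(0.13)·log₂(0.13) = 0.38264
  −(0.52)·log₂(0.52) = 0.49058
  −(0.35)·log₂(0.35) = 0.53010
Sum: 0.38264 + 0.49058 + 0.53010 = 1.4033 bits.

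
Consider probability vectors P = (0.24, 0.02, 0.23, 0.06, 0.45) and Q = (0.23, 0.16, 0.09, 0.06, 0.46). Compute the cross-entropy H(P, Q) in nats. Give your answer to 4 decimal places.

1.4614 nats

H(P,Q) = −Σ p·ln q.
  −0.24·ln(0.23) = 0.35272
  −0.02·ln(0.16) = 0.03665
  −0.23·ln(0.09) = 0.55383
  −0.06·ln(0.06) = 0.16880
  −0.45·ln(0.46) = 0.34944
H(P,Q) = 1.4614 nats.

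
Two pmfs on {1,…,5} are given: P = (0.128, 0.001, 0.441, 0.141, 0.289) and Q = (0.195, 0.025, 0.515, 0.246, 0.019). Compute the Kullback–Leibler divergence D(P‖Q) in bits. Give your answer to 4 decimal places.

D(P‖Q) = Σ p·log₂(p/q).
  0.128·log₂(0.128/0.195) = -0.07774
  0.001·log₂(0.001/0.025) = -0.00464
  0.441·log₂(0.441/0.515) = -0.09869
  0.141·log₂(0.141/0.246) = -0.11322
  0.289·log₂(0.289/0.019) = 1.13490
D(P‖Q) = 0.8406 bits.

0.8406 bits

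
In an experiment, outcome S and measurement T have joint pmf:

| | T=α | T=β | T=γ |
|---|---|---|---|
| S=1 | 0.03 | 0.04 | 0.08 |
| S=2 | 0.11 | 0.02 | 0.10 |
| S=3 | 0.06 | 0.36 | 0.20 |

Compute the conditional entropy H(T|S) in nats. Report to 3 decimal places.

Marginals: p(S) = (0.1500, 0.2300, 0.6200), p(T) = (0.2000, 0.4200, 0.3800).
H(T|S) = Σ p(S) · H(T|S=·).
  S=1: p=0.1500, H(T|S=1) = 1.0096
  S=2: p=0.2300, H(T|S=2) = 0.9273
  S=3: p=0.6200, H(T|S=3) = 0.9066
Weighted sum = 0.927 nats.

0.927 nats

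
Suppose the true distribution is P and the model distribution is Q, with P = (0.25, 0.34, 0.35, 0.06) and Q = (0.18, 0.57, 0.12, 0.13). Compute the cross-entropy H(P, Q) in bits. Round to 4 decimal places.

H(P,Q) = −Σ p·log₂ q.
  −0.25·log₂(0.18) = 0.61848
  −0.34·log₂(0.57) = 0.27573
  −0.35·log₂(0.12) = 1.07061
  −0.06·log₂(0.13) = 0.17660
H(P,Q) = 2.1414 bits.

2.1414 bits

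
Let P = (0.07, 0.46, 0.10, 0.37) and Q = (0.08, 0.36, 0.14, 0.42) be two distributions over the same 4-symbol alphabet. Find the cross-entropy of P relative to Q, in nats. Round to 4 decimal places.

H(P,Q) = −Σ p·ln q.
  −0.07·ln(0.08) = 0.17680
  −0.46·ln(0.36) = 0.46996
  −0.10·ln(0.14) = 0.19661
  −0.37·ln(0.42) = 0.32098
H(P,Q) = 1.1643 nats.

1.1643 nats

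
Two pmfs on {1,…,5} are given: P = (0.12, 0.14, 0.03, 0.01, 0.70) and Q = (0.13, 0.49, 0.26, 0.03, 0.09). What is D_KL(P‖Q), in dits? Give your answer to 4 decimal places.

0.5104 dits

D(P‖Q) = Σ p·log₁₀(p/q).
  0.12·log₁₀(0.12/0.13) = -0.00417
  0.14·log₁₀(0.14/0.49) = -0.07617
  0.03·log₁₀(0.03/0.26) = -0.02814
  0.01·log₁₀(0.01/0.03) = -0.00477
  0.70·log₁₀(0.70/0.09) = 0.62360
D(P‖Q) = 0.5104 dits.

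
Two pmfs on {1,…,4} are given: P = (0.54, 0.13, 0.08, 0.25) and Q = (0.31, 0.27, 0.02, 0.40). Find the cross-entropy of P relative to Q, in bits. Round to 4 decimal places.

H(P,Q) = −Σ p·log₂ q.
  −0.54·log₂(0.31) = 0.91242
  −0.13·log₂(0.27) = 0.24557
  −0.08·log₂(0.02) = 0.45151
  −0.25·log₂(0.40) = 0.33048
H(P,Q) = 1.9400 bits.

1.9400 bits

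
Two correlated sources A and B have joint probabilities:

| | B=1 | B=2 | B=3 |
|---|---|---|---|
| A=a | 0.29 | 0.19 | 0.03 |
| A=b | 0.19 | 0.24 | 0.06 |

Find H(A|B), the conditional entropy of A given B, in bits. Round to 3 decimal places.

0.973 bits

Chain rule: H(A|B) = H(A,B) − H(B).
Marginals: p(A) = (0.5100, 0.4900), p(B) = (0.4800, 0.4300, 0.0900).
H(A,B) = 2.3178 bits; H(B) = 1.3445 bits.
H(A|B) = 2.3178 − 1.3445 = 0.973 bits.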